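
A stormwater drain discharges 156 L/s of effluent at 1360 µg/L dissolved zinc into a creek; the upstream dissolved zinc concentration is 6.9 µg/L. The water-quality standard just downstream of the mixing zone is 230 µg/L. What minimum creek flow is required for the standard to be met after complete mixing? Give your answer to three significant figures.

Set C_mix = 230: (Q·6.900 + 156.0·1360) / (Q + 156.0) = 230
→ Q = 156.0·(1360 − 230)/(230 − 6.900) = 790.1 L/s.

790 L/s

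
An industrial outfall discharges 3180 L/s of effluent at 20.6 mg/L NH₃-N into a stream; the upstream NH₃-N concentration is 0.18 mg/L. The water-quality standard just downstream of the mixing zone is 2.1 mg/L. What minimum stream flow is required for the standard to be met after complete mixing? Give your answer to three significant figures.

30600 L/s

Set C_mix = 2.1: (Q·0.1800 + 3180·20.60) / (Q + 3180) = 2.1
→ Q = 3180·(20.60 − 2.1)/(2.1 − 0.1800) = 30640 L/s.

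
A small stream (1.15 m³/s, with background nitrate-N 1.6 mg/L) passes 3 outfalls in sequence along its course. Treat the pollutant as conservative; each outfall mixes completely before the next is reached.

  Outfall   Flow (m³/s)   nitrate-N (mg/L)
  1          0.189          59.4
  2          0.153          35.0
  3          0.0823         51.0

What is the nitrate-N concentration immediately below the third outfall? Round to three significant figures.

14.4 mg/L

After outfall 1: Q = 1.150 + 0.1890 = 1.339 m³/s; C = (1.150·1.600 + 0.1890·59.40)/1.339 = 9.758 mg/L.
After outfall 2: Q = 1.339 + 0.1530 = 1.492 m³/s; C = (1.339·9.758 + 0.1530·35.00)/1.492 = 12.35 mg/L.
After outfall 3: Q = 1.492 + 0.08230 = 1.574 m³/s; C = (1.492·12.35 + 0.08230·51.00)/1.574 = 14.37 mg/L.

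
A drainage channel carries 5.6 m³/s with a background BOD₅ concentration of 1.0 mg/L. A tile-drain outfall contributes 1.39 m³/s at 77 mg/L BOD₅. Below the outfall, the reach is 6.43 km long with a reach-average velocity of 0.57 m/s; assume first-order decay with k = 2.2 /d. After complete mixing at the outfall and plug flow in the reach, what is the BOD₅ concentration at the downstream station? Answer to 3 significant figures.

After mixing, C = (5.600·1.000 + 1.390·77.00) / 6.990 = 112.6/6.990 = 16.11 mg/L.
Travel time t = 6.43·1000 / 0.57 = 11280 s = 3.134 h.
First-order decay: C = 16.11·exp(−k·t) = 16.11·0.7503 = 12.09 mg/L.

12.1 mg/L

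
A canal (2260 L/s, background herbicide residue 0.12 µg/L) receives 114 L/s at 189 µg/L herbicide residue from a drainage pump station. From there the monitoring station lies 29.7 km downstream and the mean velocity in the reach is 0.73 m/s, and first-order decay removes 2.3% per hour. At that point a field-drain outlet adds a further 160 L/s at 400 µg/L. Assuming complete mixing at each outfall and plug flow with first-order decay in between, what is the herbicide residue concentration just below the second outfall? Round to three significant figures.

Conservation of mass: C = (2260·0.1200 + 114.0·189.0) / 2374 = 21820/2374 = 9.190 µg/L; combined flow 2374 L/s.
Travel time t = 29.7·1000 / 0.73 = 40680 s = 11.30 h.
2.3%/h lost → k = −ln(1 − 0.023) = 0.02327 h⁻¹.
Decay over the reach: 9.190·exp(−kt) = 9.190·0.7688 = 7.065 µg/L.
Second outfall: C = (2374·7.065 + 160.0·400.0)/2534 = 31.88 µg/L.

31.9 µg/L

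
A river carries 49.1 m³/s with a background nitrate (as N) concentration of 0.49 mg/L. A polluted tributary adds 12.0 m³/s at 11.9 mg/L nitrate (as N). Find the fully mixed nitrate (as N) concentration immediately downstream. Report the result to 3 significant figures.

2.73 mg/L

Mass balance: C = (49.10·0.4900 + 12.00·11.90) / 61.10 = 166.9/61.10 = 2.731 mg/L.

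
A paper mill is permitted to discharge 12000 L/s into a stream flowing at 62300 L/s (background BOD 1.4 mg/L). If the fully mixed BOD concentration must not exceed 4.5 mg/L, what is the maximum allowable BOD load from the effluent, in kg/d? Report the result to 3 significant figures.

Mass balance at the limit: 62300·1.400 + 12000·Cₑ = 74300·4.5 → Cₑ = 20.59 mg/L.
12000 L/s = 12.00 m³/s. Load = 12.00 m³/s × 20.59 g/m³ × 86 400 s/d = 21350 kg/d.

21400 kg/d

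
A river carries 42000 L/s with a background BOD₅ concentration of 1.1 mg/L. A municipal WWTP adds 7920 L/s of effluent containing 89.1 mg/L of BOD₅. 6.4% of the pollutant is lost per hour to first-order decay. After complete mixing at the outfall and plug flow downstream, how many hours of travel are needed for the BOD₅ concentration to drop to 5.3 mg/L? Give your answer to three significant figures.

Conservation of mass: C = (42000·1.100 + 7920·89.10) / 49920 = 751900/49920 = 15.06 mg/L.
6.4%/h lost → k = −ln(1 − 0.064) = 0.06614 h⁻¹.
15.06·exp(−k·t) = 5.3 → t = ln(15.06/5.3)/k = 56850 s = 15.79 h.

15.8 h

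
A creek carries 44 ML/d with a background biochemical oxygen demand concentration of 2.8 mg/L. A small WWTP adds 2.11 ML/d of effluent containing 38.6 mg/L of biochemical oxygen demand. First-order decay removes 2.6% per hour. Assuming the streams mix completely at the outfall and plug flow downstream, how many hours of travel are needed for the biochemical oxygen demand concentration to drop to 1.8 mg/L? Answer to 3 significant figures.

Flow-weighted average: C = (44.00·2.800 + 2.110·38.60) / 46.11 = 204.6/46.11 = 4.438 mg/L.
2.6%/h lost → k = −ln(1 − 0.026) = 0.02634 h⁻¹.
4.438·exp(−k·t) = 1.8 → t = ln(4.438/1.8)/k = 123300 s = 34.26 h.

34.3 h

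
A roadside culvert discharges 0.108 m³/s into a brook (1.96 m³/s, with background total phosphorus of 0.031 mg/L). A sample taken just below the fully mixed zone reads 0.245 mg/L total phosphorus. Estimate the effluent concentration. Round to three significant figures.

4.13 mg/L

Mass balance: 1.960·0.03100 + 0.1080·Cₑ = 2.068·0.2450
→ Cₑ = (2.068·0.2450 − 1.960·0.03100) / 0.1080 = 4.129 mg/L.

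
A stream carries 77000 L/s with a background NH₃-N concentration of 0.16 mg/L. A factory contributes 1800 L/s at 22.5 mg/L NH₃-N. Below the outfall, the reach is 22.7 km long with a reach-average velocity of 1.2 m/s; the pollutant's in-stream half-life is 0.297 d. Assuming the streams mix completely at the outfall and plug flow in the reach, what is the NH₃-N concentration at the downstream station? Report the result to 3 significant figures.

0.402 mg/L

Mixed concentration C = ΣQC/ΣQ = (77000·0.1600 + 1800·22.50) / 78800 = 52820/78800 = 0.6703 mg/L.
Travel time t = 22.7·1000 / 1.2 = 18920 s = 5.255 h.
Half-life 0.297 d → k = ln 2 / 0.297 = 2.334 d⁻¹.
After decay, C = 0.6703 × e^(−kt) = 0.6703 × 0.5999 = 0.4021 mg/L.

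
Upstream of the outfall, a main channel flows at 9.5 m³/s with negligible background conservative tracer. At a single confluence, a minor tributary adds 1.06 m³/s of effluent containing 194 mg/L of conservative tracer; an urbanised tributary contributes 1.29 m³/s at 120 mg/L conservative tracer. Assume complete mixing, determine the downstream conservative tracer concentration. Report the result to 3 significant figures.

Mass balance: C = (9.500·0 + 1.060·194.0 + 1.290·120.0) / 11.85 = 360.4/11.85 = 30.42 mg/L.

30.4 mg/L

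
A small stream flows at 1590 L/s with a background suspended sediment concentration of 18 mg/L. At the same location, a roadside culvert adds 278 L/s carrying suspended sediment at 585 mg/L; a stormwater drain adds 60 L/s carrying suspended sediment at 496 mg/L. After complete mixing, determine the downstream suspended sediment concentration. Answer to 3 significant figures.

115 mg/L

Conservation of mass: C = (1590·18.00 + 278.0·585.0 + 60.00·496.0) / 1928 = 221000/1928 = 114.6 mg/L.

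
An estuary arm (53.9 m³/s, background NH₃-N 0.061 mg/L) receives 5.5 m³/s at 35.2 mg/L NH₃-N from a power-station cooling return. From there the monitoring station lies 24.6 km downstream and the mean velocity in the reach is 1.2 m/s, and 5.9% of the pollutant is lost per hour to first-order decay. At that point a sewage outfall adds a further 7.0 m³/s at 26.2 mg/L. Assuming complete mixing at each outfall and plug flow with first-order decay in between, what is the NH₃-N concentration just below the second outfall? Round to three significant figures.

Conservation of mass: C = (53.90·0.06100 + 5.500·35.20) / 59.40 = 196.9/59.40 = 3.315 mg/L; combined flow 59.40 m³/s.
Travel time t = 24.6·1000 / 1.2 = 20500 s = 5.694 h.
5.9%/h lost → k = −ln(1 − 0.059) = 0.06081 h⁻¹.
Applying C = C₀e^(−kt): 3.315 × 0.7073 = 2.344 mg/L.
Second outfall: C = (59.40·2.344 + 7.000·26.20)/66.40 = 4.859 mg/L.

4.86 mg/L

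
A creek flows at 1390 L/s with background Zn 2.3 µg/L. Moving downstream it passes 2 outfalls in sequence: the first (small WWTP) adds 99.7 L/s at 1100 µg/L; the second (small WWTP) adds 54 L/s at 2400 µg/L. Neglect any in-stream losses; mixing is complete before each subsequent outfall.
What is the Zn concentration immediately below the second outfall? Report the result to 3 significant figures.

After outfall 1: Q = 1390 + 99.70 = 1490 L/s; C = (1390·2.300 + 99.70·1100)/1490 = 75.76 µg/L.
After outfall 2: Q = 1490 + 54.00 = 1544 L/s; C = (1490·75.76 + 54.00·2400)/1544 = 157.1 µg/L.

157 µg/L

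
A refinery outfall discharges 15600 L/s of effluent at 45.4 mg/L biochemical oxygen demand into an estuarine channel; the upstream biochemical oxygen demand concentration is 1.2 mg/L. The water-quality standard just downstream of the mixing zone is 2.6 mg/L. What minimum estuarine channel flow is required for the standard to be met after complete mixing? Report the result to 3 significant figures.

Set C_mix = 2.6: (Q·1.200 + 15600·45.40) / (Q + 15600) = 2.6
→ Q = 15600·(45.40 − 2.6)/(2.6 − 1.200) = 476900 L/s.

477000 L/s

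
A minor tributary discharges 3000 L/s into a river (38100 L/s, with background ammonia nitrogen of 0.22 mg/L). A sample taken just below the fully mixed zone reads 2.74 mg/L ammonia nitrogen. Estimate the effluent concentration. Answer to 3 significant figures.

34.7 mg/L

Mass balance: 38100·0.2200 + 3000·Cₑ = 41100·2.740
→ Cₑ = (41100·2.740 − 38100·0.2200) / 3000 = 34.74 mg/L.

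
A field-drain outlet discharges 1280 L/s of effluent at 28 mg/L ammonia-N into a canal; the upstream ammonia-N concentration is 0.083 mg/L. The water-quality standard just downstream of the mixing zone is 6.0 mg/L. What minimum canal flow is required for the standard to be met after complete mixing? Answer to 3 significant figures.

4760 L/s

Set C_mix = 6.0: (Q·0.08300 + 1280·28.00) / (Q + 1280) = 6.0
→ Q = 1280·(28.00 − 6.0)/(6.0 − 0.08300) = 4759 L/s.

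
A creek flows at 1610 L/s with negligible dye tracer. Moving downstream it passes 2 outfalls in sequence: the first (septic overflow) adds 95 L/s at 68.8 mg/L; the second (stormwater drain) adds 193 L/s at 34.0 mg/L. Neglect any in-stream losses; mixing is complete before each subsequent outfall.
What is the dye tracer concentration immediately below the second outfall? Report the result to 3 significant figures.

Below outfall 1: Q → 1705 L/s, C = (1610·0 + 95.00·68.80)/1705 = 3.833 mg/L.
Below outfall 2: Q → 1898 L/s, C = (1705·3.833 + 193.0·34.00)/1898 = 6.901 mg/L.

6.90 mg/L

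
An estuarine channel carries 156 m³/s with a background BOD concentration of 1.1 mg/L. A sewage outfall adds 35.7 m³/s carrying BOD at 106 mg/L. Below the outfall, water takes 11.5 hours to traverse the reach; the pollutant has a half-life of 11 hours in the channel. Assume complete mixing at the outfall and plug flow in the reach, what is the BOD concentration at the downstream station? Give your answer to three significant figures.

10.0 mg/L

Flow-weighted average: C = (156.0·1.100 + 35.70·106.0) / 191.7 = 3956/191.7 = 20.64 mg/L.
Half-life 11 h → k = ln 2 / 11 = 0.06301 h⁻¹ = 1.512 d⁻¹.
First-order decay: C = 20.64·exp(−k·t) = 20.64·0.4845 = 9.998 mg/L.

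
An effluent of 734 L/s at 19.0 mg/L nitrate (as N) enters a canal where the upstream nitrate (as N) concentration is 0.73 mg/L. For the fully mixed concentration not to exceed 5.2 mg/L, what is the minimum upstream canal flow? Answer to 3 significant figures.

Set C_mix = 5.2: (Q·0.7300 + 734.0·19.00) / (Q + 734.0) = 5.2
→ Q = 734.0·(19.00 − 5.2)/(5.2 − 0.7300) = 2266 L/s.

2270 L/s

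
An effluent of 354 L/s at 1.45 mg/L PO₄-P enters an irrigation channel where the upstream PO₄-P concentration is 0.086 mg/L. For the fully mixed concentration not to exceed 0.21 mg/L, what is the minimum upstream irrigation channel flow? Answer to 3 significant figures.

3540 L/s

Set C_mix = 0.21: (Q·0.08600 + 354.0·1.450) / (Q + 354.0) = 0.21
→ Q = 354.0·(1.450 − 0.21)/(0.21 − 0.08600) = 3540 L/s.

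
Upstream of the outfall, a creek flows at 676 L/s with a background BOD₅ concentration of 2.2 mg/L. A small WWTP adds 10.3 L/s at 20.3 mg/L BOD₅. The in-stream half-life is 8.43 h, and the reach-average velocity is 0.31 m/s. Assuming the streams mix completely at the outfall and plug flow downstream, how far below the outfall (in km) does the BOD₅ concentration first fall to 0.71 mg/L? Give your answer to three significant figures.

Conservation of mass: C = (676.0·2.200 + 10.30·20.30) / 686.3 = 1696/686.3 = 2.472 mg/L.
Half-life 8.43 h → k = ln 2 / 8.43 = 0.08222 h⁻¹ = 1.973 d⁻¹.
Set 2.472·exp(−k·t) = 0.71 → t = ln(2.472/0.71)/k = 54610 s = 15.17 h.
Distance = v·t = 0.31·54610 = 16930 m = 16.93 km.

16.9 km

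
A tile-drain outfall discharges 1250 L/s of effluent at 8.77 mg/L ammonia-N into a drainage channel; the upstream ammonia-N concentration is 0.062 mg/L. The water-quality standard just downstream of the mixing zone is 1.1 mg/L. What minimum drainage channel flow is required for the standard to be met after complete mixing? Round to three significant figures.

9240 L/s

Set C_mix = 1.1: (Q·0.06200 + 1250·8.770) / (Q + 1250) = 1.1
→ Q = 1250·(8.770 − 1.1)/(1.1 − 0.06200) = 9237 L/s.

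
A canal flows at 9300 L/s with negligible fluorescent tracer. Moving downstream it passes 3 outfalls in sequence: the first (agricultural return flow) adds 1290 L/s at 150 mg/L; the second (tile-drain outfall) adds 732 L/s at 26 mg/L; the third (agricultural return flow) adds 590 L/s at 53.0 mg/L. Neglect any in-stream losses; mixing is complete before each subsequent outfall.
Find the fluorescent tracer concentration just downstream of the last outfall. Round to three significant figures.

After outfall 1: Q = 9300 + 1290 = 10590 L/s; C = (9300·0 + 1290·150.0)/10590 = 18.27 mg/L.
After outfall 2: Q = 10590 + 732.0 = 11320 L/s; C = (10590·18.27 + 732.0·26.00)/11320 = 18.77 mg/L.
After outfall 3: Q = 11320 + 590.0 = 11910 L/s; C = (11320·18.77 + 590.0·53.00)/11910 = 20.47 mg/L.

20.5 mg/L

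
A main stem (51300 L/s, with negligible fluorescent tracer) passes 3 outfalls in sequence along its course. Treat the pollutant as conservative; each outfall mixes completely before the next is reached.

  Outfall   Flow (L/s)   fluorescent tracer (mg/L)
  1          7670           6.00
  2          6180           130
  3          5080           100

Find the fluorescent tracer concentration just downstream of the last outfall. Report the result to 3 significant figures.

Outfall 1: combined Q = 58970 L/s; C = (51300·0 + 7670·6.000)/58970 = 0.7804 mg/L.
Outfall 2: combined Q = 65150 L/s; C = (58970·0.7804 + 6180·130.0)/65150 = 13.04 mg/L.
Outfall 3: combined Q = 70230 L/s; C = (65150·13.04 + 5080·100.0)/70230 = 19.33 mg/L.

19.3 mg/L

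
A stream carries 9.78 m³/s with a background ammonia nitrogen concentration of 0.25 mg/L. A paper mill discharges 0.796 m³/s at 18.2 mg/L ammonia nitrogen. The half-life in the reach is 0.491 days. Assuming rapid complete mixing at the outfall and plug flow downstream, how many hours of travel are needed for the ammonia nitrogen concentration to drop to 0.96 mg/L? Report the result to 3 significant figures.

Mass balance: C = (9.780·0.2500 + 0.7960·18.20) / 10.58 = 16.93/10.58 = 1.601 mg/L.
Half-life 0.491 d → k = ln 2 / 0.491 = 1.412 d⁻¹.
1.601·exp(−k·t) = 0.96 → t = ln(1.601/0.96)/k = 31300 s = 8.695 h.

8.70 h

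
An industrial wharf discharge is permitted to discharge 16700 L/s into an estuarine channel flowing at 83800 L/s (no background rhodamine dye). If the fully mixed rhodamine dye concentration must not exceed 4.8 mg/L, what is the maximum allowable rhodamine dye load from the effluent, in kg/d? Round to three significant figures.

41700 kg/d

Mass balance at the limit: 83800·0 + 16700·Cₑ = 100500·4.8 → Cₑ = 28.89 mg/L.
16700 L/s = 16.70 m³/s. Load = 16.70 m³/s × 28.89 g/m³ × 86 400 s/d = 41680 kg/d.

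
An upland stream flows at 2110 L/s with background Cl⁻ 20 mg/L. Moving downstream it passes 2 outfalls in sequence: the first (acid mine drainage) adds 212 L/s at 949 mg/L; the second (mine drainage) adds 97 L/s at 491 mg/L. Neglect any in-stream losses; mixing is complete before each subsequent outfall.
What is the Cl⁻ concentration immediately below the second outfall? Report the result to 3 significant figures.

After outfall 1: Q = 2110 + 212.0 = 2322 L/s; C = (2110·20.00 + 212.0·949.0)/2322 = 104.8 mg/L.
After outfall 2: Q = 2322 + 97.00 = 2419 L/s; C = (2322·104.8 + 97.00·491.0)/2419 = 120.3 mg/L.

120 mg/L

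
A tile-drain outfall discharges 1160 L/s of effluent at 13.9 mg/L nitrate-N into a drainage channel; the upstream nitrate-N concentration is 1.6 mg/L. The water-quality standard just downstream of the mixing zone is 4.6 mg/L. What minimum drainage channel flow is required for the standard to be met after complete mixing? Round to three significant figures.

3600 L/s

Set C_mix = 4.6: (Q·1.600 + 1160·13.90) / (Q + 1160) = 4.6
→ Q = 1160·(13.90 − 4.6)/(4.6 − 1.600) = 3596 L/s.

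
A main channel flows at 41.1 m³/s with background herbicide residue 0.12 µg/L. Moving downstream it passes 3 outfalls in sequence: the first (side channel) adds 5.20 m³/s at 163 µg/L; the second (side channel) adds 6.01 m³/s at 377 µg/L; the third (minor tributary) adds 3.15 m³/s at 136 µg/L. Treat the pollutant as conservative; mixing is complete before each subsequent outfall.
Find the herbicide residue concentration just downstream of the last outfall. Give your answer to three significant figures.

After outfall 1: Q = 41.10 + 5.200 = 46.30 m³/s; C = (41.10·0.1200 + 5.200·163.0)/46.30 = 18.41 µg/L.
After outfall 2: Q = 46.30 + 6.010 = 52.31 m³/s; C = (46.30·18.41 + 6.010·377.0)/52.31 = 59.61 µg/L.
After outfall 3: Q = 52.31 + 3.150 = 55.46 m³/s; C = (52.31·59.61 + 3.150·136.0)/55.46 = 63.95 µg/L.

64.0 µg/L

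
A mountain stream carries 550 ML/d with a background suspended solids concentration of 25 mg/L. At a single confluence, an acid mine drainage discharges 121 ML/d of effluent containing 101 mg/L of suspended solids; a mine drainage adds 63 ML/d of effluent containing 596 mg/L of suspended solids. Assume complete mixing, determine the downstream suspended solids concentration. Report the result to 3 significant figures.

Mass balance: C = (550.0·25.00 + 121.0·101.0 + 63.00·596.0) / 734.0 = 63520/734.0 = 86.54 mg/L.

86.5 mg/L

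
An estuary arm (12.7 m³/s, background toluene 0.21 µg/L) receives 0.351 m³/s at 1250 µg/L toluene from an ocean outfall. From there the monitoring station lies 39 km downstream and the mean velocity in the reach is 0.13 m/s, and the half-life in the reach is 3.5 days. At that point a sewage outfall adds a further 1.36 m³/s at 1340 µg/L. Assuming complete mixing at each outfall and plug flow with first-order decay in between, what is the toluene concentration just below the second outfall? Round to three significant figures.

142 µg/L

Conservation of mass: C = (12.70·0.2100 + 0.3510·1250) / 13.05 = 441.4/13.05 = 33.82 µg/L; combined flow 13.05 m³/s.
Travel time t = 39·1000 / 0.13 = 300000 s = 83.33 h.
Half-life 3.5 d → k = ln 2 / 3.5 = 0.1980 d⁻¹.
Decay over the reach: 33.82·exp(−kt) = 33.82·0.5028 = 17.00 µg/L.
At the second outfall, C = (13.05·17.00 + 1.360·1340) / (13.05 + 1.360) = 141.9 µg/L.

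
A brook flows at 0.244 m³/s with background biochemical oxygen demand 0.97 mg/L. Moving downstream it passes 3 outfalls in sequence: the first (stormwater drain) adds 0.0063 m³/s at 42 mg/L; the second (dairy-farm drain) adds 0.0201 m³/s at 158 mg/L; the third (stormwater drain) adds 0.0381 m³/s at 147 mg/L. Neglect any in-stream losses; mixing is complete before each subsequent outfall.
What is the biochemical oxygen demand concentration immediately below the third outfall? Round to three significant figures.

After outfall 1: Q = 0.2440 + 0.006300 = 0.2503 m³/s; C = (0.2440·0.9700 + 0.006300·42.00)/0.2503 = 2.003 mg/L.
After outfall 2: Q = 0.2503 + 0.02010 = 0.2704 m³/s; C = (0.2503·2.003 + 0.02010·158.0)/0.2704 = 13.60 mg/L.
After outfall 3: Q = 0.2704 + 0.03810 = 0.3085 m³/s; C = (0.2704·13.60 + 0.03810·147.0)/0.3085 = 30.07 mg/L.

30.1 mg/L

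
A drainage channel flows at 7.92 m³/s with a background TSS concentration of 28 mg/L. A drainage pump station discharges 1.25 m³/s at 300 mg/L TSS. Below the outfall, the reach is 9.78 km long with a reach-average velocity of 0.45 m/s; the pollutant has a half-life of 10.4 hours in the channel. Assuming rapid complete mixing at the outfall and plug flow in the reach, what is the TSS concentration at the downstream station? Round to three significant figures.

Flow-weighted average: C = (7.920·28.00 + 1.250·300.0) / 9.170 = 596.8/9.170 = 65.08 mg/L.
Travel time t = 9.78·1000 / 0.45 = 21730 s = 6.037 h.
Half-life 10.4 h → k = ln 2 / 10.4 = 0.06665 h⁻¹ = 1.600 d⁻¹.
Applying C = C₀e^(−kt): 65.08 × 0.6687 = 43.52 mg/L.

43.5 mg/L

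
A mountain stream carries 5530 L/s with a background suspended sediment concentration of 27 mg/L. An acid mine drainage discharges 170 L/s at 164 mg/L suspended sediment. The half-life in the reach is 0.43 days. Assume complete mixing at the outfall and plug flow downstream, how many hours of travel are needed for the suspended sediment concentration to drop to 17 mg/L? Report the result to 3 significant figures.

Conservation of mass: C = (5530·27.00 + 170.0·164.0) / 5700 = 177200/5700 = 31.09 mg/L.
Half-life 0.43 d → k = ln 2 / 0.43 = 1.612 d⁻¹.
31.09·exp(−k·t) = 17 → t = ln(31.09/17)/k = 32350 s = 8.986 h.

8.99 h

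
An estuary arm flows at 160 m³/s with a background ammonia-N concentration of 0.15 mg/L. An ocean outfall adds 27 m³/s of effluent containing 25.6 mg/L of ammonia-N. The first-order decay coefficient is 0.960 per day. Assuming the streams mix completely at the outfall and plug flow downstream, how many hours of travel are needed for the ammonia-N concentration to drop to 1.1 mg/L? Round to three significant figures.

Mixed concentration C = ΣQC/ΣQ = (160.0·0.1500 + 27.00·25.60) / 187.0 = 715.2/187.0 = 3.825 mg/L.
3.825·exp(−k·t) = 1.1 → t = ln(3.825/1.1)/k = 112200 s = 31.15 h.

31.2 h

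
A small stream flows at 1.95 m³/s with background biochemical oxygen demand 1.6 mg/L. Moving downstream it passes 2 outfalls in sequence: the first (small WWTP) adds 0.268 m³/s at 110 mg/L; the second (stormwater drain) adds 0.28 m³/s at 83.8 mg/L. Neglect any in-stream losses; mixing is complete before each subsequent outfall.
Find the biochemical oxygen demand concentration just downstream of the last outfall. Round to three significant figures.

22.4 mg/L

After outfall 1: Q = 1.950 + 0.2680 = 2.218 m³/s; C = (1.950·1.600 + 0.2680·110.0)/2.218 = 14.70 mg/L.
After outfall 2: Q = 2.218 + 0.2800 = 2.498 m³/s; C = (2.218·14.70 + 0.2800·83.80)/2.498 = 22.44 mg/L.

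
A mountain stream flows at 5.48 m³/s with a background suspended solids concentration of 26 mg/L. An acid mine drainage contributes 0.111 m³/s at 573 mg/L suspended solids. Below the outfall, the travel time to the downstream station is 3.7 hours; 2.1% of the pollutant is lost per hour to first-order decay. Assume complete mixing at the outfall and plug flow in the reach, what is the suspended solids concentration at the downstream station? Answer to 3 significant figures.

34.1 mg/L

Conservation of mass: C = (5.480·26.00 + 0.1110·573.0) / 5.591 = 206.1/5.591 = 36.86 mg/L.
2.1%/h lost → k = −ln(1 − 0.021) = 0.02122 h⁻¹.
After decay, C = 36.86 × e^(−kt) = 36.86 × 0.9245 = 34.08 mg/L.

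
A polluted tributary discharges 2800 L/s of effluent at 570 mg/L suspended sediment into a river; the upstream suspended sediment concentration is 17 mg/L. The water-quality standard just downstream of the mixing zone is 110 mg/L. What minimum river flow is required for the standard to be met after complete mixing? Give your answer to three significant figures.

13800 L/s

Set C_mix = 110: (Q·17.00 + 2800·570.0) / (Q + 2800) = 110
→ Q = 2800·(570.0 − 110)/(110 − 17.00) = 13850 L/s.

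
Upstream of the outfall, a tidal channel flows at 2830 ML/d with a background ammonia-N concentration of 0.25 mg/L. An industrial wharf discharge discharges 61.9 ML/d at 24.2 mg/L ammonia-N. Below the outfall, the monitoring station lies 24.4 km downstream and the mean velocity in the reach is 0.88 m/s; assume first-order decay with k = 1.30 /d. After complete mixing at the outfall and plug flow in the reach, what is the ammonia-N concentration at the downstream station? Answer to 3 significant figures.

0.502 mg/L

Conservation of mass: C = (2830·0.2500 + 61.90·24.20) / 2892 = 2205/2892 = 0.7626 mg/L.
Travel time t = 24.4·1000 / 0.88 = 27730 s = 7.702 h.
After decay, C = 0.7626 × e^(−kt) = 0.7626 × 0.6589 = 0.5025 mg/L.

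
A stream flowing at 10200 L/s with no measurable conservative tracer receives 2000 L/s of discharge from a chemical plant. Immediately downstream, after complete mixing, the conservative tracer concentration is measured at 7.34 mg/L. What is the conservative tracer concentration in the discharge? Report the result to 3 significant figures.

44.8 mg/L

Mass balance: 10200·0 + 2000·Cₑ = 12200·7.340
→ Cₑ = (12200·7.340 − 10200·0) / 2000 = 44.77 mg/L.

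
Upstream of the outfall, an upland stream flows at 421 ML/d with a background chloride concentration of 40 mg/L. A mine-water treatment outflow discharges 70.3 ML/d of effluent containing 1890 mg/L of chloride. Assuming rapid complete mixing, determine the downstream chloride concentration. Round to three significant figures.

305 mg/L

Mass balance: C = (421.0·40.00 + 70.30·1890) / 491.3 = 149700/491.3 = 304.7 mg/L.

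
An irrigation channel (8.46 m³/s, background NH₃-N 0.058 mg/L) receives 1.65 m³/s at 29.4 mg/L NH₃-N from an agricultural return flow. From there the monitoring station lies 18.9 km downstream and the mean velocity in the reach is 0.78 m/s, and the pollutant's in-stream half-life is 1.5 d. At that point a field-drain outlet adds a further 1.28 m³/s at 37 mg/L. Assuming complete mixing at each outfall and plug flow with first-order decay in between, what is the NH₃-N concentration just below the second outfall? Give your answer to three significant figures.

7.94 mg/L

After mixing, C = (8.460·0.05800 + 1.650·29.40) / 10.11 = 49.00/10.11 = 4.847 mg/L; combined flow 10.11 m³/s.
Travel time t = 18.9·1000 / 0.78 = 24230 s = 6.731 h.
Half-life 1.5 d → k = ln 2 / 1.5 = 0.4621 d⁻¹.
Applying C = C₀e^(−kt): 4.847 × 0.8785 = 4.258 mg/L.
Second outfall: C = (10.11·4.258 + 1.280·37.00)/11.39 = 7.937 mg/L.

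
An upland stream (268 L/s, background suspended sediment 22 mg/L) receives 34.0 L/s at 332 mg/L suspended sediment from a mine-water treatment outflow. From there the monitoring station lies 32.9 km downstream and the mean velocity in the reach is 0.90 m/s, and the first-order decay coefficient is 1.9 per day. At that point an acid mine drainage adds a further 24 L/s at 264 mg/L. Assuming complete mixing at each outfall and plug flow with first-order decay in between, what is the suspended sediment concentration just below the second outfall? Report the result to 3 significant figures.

Mass balance: C = (268.0·22.00 + 34.00·332.0) / 302.0 = 17180/302.0 = 56.90 mg/L; combined flow 302.0 L/s.
Travel time t = 32.9·1000 / 0.90 = 36560 s = 10.15 h.
Decay over the reach: 56.90·exp(−kt) = 56.90·0.4476 = 25.47 mg/L.
At the second outfall, C = (302.0·25.47 + 24.00·264.0) / (302.0 + 24.00) = 43.03 mg/L.

43.0 mg/L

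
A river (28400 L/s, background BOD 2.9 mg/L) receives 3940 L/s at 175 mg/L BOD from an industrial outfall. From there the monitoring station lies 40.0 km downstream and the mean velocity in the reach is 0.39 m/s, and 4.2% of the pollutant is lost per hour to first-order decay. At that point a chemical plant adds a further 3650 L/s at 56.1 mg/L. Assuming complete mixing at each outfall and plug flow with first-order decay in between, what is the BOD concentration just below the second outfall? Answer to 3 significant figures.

12.0 mg/L

After mixing, C = (28400·2.900 + 3940·175.0) / 32340 = 771900/32340 = 23.87 mg/L; combined flow 32340 L/s.
Travel time t = 40.0·1000 / 0.39 = 102600 s = 28.49 h.
4.2%/h lost → k = −ln(1 − 0.042) = 0.04291 h⁻¹.
Applying C = C₀e^(−kt): 23.87 × 0.2945 = 7.029 mg/L.
Second outfall: C = (32340·7.029 + 3650·56.10)/35990 = 12.01 mg/L.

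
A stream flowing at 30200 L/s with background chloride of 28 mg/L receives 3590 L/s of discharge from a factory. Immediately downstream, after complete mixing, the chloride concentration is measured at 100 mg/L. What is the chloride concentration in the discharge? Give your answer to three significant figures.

706 mg/L

Mass balance: 30200·28.00 + 3590·Cₑ = 33790·100.0
→ Cₑ = (33790·100.0 − 30200·28.00) / 3590 = 705.7 mg/L.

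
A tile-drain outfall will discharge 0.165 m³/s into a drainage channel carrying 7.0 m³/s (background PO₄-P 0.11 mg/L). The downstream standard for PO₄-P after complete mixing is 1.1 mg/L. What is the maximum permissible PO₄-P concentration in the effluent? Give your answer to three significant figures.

43.1 mg/L

At the limit, (Qr·Cr + Qe·Cₑ)/(Qr + Qe) = 1.1:
Cₑ = (7.165·1.1 − 7.000·0.1100) / 0.1650 = 43.10 mg/L.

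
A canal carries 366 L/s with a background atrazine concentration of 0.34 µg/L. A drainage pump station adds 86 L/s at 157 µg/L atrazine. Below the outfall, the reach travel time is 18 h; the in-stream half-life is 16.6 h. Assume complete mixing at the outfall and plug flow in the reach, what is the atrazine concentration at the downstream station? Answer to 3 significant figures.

Mixed concentration C = ΣQC/ΣQ = (366.0·0.3400 + 86.00·157.0) / 452.0 = 13630/452.0 = 30.15 µg/L.
Half-life 16.6 h → k = ln 2 / 16.6 = 0.04176 h⁻¹ = 1.002 d⁻¹.
Applying C = C₀e^(−kt): 30.15 × 0.4716 = 14.22 µg/L.

14.2 µg/L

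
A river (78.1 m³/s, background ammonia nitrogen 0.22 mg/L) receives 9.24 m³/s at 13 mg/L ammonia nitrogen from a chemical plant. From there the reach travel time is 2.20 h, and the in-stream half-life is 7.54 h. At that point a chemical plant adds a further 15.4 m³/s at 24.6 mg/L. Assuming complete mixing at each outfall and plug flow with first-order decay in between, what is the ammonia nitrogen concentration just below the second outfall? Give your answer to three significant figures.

Mixed concentration C = ΣQC/ΣQ = (78.10·0.2200 + 9.240·13.00) / 87.34 = 137.3/87.34 = 1.572 mg/L; combined flow 87.34 m³/s.
Half-life 7.54 h → k = ln 2 / 7.54 = 0.09193 h⁻¹ = 2.206 d⁻¹.
Decay over the reach: 1.572·exp(−kt) = 1.572·0.8169 = 1.284 mg/L.
Second outfall: C = (87.34·1.284 + 15.40·24.60)/102.7 = 4.779 mg/L.

4.78 mg/L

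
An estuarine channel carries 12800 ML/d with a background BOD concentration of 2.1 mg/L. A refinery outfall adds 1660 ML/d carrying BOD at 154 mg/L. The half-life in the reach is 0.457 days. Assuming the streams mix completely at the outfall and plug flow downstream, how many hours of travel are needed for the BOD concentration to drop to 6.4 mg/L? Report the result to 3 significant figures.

17.7 h

Conservation of mass: C = (12800·2.100 + 1660·154.0) / 14460 = 282500/14460 = 19.54 mg/L.
Half-life 0.457 d → k = ln 2 / 0.457 = 1.517 d⁻¹.
19.54·exp(−k·t) = 6.4 → t = ln(19.54/6.4)/k = 63580 s = 17.66 h.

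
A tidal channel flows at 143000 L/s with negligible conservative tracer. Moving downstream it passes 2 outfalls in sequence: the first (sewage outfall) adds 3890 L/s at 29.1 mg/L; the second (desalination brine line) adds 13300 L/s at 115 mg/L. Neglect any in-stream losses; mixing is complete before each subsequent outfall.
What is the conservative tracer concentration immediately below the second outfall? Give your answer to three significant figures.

10.3 mg/L

Outfall 1: combined Q = 146900 L/s; C = (143000·0 + 3890·29.10)/146900 = 0.7706 mg/L.
Outfall 2: combined Q = 160200 L/s; C = (146900·0.7706 + 13300·115.0)/160200 = 10.25 mg/L.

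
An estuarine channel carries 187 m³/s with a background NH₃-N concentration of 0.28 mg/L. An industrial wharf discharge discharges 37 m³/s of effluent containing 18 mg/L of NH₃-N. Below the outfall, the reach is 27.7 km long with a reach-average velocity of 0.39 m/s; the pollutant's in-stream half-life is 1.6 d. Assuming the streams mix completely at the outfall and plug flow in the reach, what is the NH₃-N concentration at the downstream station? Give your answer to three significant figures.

2.25 mg/L

Mixed concentration C = ΣQC/ΣQ = (187.0·0.2800 + 37.00·18.00) / 224.0 = 718.4/224.0 = 3.207 mg/L.
Travel time t = 27.7·1000 / 0.39 = 71030 s = 19.73 h.
Half-life 1.6 d → k = ln 2 / 1.6 = 0.4332 d⁻¹.
Applying C = C₀e^(−kt): 3.207 × 0.7004 = 2.246 mg/L.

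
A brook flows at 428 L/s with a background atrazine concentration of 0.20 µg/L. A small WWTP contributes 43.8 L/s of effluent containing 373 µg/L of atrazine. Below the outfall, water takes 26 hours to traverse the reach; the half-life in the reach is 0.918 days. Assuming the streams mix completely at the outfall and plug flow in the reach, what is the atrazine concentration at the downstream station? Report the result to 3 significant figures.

15.4 µg/L

Mixed concentration C = ΣQC/ΣQ = (428.0·0.2000 + 43.80·373.0) / 471.8 = 16420/471.8 = 34.81 µg/L.
Half-life 0.918 d → k = ln 2 / 0.918 = 0.7551 d⁻¹.
After decay, C = 34.81 × e^(−kt) = 34.81 × 0.4413 = 15.36 µg/L.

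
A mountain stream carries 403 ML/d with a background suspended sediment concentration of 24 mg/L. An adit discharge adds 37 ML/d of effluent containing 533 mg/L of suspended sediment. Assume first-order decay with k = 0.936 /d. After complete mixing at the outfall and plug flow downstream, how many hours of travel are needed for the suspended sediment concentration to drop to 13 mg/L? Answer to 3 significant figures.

Mixed concentration C = ΣQC/ΣQ = (403.0·24.00 + 37.00·533.0) / 440.0 = 29390/440.0 = 66.80 mg/L.
66.80·exp(−k·t) = 13 → t = ln(66.80/13)/k = 151100 s = 41.97 h.

42.0 h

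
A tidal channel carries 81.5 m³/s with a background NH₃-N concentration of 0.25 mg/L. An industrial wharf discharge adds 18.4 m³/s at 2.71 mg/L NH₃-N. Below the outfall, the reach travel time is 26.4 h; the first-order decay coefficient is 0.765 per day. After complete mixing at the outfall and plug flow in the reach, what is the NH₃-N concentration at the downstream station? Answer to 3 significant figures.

Mass balance: C = (81.50·0.2500 + 18.40·2.710) / 99.90 = 70.24/99.90 = 0.7031 mg/L.
After decay, C = 0.7031 × e^(−kt) = 0.7031 × 0.4311 = 0.3031 mg/L.

0.303 mg/L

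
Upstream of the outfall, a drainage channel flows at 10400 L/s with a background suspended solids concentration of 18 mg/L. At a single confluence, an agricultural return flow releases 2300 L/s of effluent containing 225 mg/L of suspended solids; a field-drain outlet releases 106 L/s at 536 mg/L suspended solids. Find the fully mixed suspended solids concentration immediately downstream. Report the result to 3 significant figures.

59.5 mg/L

After mixing, C = (10400·18.00 + 2300·225.0 + 106.0·536.0) / 12810 = 761500/12810 = 59.47 mg/L.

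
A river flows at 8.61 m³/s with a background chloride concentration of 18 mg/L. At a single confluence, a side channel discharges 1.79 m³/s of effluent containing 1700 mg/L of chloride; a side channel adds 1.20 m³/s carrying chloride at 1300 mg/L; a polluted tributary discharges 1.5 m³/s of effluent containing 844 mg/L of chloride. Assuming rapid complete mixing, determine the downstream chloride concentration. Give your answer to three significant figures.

460 mg/L

Conservation of mass: C = (8.610·18.00 + 1.790·1700 + 1.200·1300 + 1.500·844.0) / 13.10 = 6024/13.10 = 459.8 mg/L.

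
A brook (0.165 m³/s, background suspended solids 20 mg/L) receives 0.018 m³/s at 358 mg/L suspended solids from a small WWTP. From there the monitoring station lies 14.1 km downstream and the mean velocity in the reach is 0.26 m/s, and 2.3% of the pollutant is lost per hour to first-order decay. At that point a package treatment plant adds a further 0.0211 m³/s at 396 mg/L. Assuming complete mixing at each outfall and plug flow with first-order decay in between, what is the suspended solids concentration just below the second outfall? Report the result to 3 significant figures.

Mass balance: C = (0.1650·20.00 + 0.01800·358.0) / 0.1830 = 9.744/0.1830 = 53.25 mg/L; combined flow 0.1830 m³/s.
Travel time t = 14.1·1000 / 0.26 = 54230 s = 15.06 h.
2.3%/h lost → k = −ln(1 − 0.023) = 0.02327 h⁻¹.
First-order decay: C = 53.25·exp(−k·t) = 53.25·0.7043 = 37.50 mg/L.
Second outfall: C = (0.1830·37.50 + 0.02110·396.0)/0.2041 = 74.56 mg/L.

74.6 mg/L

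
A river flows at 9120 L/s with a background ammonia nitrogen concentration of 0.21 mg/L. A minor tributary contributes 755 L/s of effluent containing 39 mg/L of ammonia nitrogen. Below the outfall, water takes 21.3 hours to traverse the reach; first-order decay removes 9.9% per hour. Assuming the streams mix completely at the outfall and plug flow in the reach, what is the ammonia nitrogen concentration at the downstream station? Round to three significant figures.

Flow-weighted average: C = (9120·0.2100 + 755.0·39.00) / 9875 = 31360/9875 = 3.176 mg/L.
9.9%/h lost → k = −ln(1 − 0.099) = 0.1043 h⁻¹.
First-order decay: C = 3.176·exp(−k·t) = 3.176·0.1086 = 0.3447 mg/L.

0.345 mg/L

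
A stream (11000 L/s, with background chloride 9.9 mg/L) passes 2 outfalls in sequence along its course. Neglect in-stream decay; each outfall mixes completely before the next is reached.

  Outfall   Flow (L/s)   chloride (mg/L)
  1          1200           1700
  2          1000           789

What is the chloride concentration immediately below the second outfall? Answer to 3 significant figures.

Outfall 1: combined Q = 12200 L/s; C = (11000·9.900 + 1200·1700)/12200 = 176.1 mg/L.
Outfall 2: combined Q = 13200 L/s; C = (12200·176.1 + 1000·789.0)/13200 = 222.6 mg/L.

223 mg/L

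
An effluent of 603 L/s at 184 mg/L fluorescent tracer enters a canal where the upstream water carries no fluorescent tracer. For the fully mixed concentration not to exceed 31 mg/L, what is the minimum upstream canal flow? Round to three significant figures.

Set C_mix = 31: (Q·0 + 603.0·184.0) / (Q + 603.0) = 31
→ Q = 603.0·(184.0 − 31)/(31 − 0) = 2976 L/s.

2980 L/s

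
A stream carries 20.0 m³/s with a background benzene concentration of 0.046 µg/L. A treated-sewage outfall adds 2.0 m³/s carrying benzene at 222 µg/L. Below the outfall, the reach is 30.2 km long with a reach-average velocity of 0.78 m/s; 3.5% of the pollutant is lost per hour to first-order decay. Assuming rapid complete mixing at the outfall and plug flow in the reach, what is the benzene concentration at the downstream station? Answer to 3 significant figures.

After mixing, C = (20.00·0.04600 + 2.000·222.0) / 22.00 = 444.9/22.00 = 20.22 µg/L.
Travel time t = 30.2·1000 / 0.78 = 38720 s = 10.75 h.
3.5%/h lost → k = −ln(1 − 0.035) = 0.03563 h⁻¹.
Applying C = C₀e^(−kt): 20.22 × 0.6817 = 13.79 µg/L.

13.8 µg/L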